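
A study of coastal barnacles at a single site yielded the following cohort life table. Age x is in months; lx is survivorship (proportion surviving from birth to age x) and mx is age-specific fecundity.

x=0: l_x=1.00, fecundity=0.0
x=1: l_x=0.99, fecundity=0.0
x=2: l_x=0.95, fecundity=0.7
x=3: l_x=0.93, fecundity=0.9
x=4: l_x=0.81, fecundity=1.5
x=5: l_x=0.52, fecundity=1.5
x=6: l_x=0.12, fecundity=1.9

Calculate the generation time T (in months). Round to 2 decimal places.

3.75

lx·mx: 0, 0, 0.665, 0.837, 1.215, 0.78, 0.228 → R0 = 3.725
x·lx·mx: 0, 0, 1.33, 2.511, 4.86, 3.9, 1.368 → Σ = 13.969
T = 13.969 / 3.725 = 3.750067… → 3.75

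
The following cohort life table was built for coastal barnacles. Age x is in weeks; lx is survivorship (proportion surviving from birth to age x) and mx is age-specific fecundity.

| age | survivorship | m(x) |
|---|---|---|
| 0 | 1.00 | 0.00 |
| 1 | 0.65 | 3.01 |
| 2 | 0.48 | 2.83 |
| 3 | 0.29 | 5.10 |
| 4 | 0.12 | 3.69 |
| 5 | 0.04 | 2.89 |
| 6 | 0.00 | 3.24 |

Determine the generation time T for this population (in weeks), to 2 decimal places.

lx·mx: 0, 1.9565, 1.3584, 1.479, 0.4428, 0.1156, 0 → R0 = 5.3523
x·lx·mx: 0, 1.9565, 2.7168, 4.437, 1.7712, 0.578, 0 → Σ = 11.4595
T = 11.4595 / 5.3523 = 2.141042… → 2.14

2.14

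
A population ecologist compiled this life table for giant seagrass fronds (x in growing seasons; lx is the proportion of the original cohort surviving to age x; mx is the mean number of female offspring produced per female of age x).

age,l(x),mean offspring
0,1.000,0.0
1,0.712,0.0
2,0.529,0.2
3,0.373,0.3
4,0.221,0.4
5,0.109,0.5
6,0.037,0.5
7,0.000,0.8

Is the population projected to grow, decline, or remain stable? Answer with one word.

R0 = Σ lx·mx = 0 + 0 + 0.1058 + 0.1119 + 0.0884 + 0.0545 + 0.0185 + 0 = 0.3791
R0 < 1, so the population is declining.

declining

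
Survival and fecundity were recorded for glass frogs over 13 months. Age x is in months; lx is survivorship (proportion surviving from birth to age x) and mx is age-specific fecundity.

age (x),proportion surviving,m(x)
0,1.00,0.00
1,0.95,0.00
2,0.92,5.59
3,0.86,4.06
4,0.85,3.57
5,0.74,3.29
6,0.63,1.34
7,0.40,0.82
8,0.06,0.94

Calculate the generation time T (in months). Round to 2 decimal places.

3.45

lx·mx: 0, 0, 5.1428, 3.4916, 3.0345, 2.4346, 0.8442, 0.328, 0.0564 → R0 = 15.3321
x·lx·mx: 0, 0, 10.2856, 10.4748, 12.138, 12.173, 5.0652, 2.296, 0.4512 → Σ = 52.8838
T = 52.8838 / 15.3321 = 3.449221… → 3.45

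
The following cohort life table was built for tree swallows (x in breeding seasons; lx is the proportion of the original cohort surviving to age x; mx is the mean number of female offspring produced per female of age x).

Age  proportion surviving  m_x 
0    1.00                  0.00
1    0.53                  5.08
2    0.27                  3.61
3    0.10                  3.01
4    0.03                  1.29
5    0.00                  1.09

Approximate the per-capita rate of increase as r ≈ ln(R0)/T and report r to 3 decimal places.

R0 = Σ lx·mx = 0 + 2.6924 + 0.9747 + 0.301 + 0.0387 + 0 = 4.0068
Σ x·lx·mx = 5.6996; T = 5.6996/4.0068 = 1.42248…
r ≈ ln(R0)/T = ln(4.0068)/1.42248… = 0.97575… → 0.976

0.976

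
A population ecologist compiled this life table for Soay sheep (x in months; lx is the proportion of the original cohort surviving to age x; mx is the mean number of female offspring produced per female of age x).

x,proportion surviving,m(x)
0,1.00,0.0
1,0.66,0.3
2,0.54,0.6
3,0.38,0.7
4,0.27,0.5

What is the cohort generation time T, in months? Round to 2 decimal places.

2.37

lx·mx: 0, 0.198, 0.324, 0.266, 0.135 → R0 = 0.923
x·lx·mx: 0, 0.198, 0.648, 0.798, 0.54 → Σ = 2.184
T = 2.184 / 0.923 = 2.366197… → 2.37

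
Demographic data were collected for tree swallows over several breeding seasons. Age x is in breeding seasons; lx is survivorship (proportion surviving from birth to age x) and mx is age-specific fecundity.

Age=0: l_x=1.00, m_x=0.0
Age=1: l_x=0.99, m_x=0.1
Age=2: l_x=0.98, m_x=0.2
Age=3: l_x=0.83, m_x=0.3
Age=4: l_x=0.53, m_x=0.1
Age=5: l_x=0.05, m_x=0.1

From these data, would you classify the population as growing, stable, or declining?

R0 = Σ lx·mx = 0 + 0.099 + 0.196 + 0.249 + 0.053 + 0.005 = 0.602
R0 < 1, so the population is declining.

declining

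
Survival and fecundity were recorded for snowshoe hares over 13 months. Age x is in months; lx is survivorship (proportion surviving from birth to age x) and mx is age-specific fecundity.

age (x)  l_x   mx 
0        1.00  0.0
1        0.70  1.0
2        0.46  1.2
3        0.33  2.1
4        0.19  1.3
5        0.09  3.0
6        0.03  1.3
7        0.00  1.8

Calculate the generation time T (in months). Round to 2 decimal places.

lx·mx: 0, 0.7, 0.552, 0.693, 0.247, 0.27, 0.039, 0 → R0 = 2.501
x·lx·mx: 0, 0.7, 1.104, 2.079, 0.988, 1.35, 0.234, 0 → Σ = 6.455
T = 6.455 / 2.501 = 2.580968… → 2.58

2.58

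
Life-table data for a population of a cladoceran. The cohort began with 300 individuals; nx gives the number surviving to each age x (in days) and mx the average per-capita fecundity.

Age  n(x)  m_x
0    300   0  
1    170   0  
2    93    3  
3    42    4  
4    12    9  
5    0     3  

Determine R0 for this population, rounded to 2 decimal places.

lx = nx/n0 = nx/300: 1, 0.56667…, 0.31, 0.14, 0.04, 0
lx·mx by age: 0, 0, 0.93, 0.56, 0.36, 0
R0 = Σ lx·mx = 1.85… → 1.85

1.85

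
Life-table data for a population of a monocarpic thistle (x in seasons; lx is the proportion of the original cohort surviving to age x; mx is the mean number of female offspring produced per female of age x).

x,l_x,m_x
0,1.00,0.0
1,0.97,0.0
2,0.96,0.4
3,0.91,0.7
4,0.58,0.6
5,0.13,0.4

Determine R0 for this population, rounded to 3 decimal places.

lx·mx by age: 0, 0, 0.384, 0.637, 0.348, 0.052
R0 = Σ lx·mx = 1.421 → 1.421

1.421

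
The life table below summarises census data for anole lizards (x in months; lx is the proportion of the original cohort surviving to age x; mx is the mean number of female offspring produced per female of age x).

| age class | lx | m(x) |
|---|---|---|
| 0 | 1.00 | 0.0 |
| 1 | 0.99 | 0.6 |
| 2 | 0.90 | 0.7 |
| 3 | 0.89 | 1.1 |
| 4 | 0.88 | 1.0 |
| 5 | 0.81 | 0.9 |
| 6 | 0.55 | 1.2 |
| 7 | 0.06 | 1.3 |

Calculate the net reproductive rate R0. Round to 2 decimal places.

4.55

lx·mx by age: 0, 0.594, 0.63, 0.979, 0.88, 0.729, 0.66, 0.078
R0 = Σ lx·mx = 4.55 → 4.55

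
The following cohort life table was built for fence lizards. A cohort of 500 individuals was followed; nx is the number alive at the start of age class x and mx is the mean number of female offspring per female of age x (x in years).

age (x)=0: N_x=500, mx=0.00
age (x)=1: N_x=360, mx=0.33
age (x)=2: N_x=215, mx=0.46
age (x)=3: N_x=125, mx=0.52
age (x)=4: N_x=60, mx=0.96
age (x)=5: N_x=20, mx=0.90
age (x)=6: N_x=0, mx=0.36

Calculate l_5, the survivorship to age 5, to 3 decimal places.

l_5 = n_5/n_0 = 20/500 = 0.04 → 0.040

0.040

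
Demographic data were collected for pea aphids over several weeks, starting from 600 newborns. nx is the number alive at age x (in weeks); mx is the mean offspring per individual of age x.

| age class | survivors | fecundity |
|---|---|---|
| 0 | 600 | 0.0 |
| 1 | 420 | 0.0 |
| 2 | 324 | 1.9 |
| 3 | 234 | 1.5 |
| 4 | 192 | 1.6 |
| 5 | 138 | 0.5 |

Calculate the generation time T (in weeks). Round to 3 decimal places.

lx = nx/n0 = nx/600: 1, 0.7, 0.54, 0.39, 0.32, 0.23
lx·mx: 0, 0, 1.026, 0.585, 0.512, 0.115 → R0 = 2.238
x·lx·mx: 0, 0, 2.052, 1.755, 2.048, 0.575 → Σ = 6.43
T = 6.43 / 2.238 = 2.873101… → 2.873

2.873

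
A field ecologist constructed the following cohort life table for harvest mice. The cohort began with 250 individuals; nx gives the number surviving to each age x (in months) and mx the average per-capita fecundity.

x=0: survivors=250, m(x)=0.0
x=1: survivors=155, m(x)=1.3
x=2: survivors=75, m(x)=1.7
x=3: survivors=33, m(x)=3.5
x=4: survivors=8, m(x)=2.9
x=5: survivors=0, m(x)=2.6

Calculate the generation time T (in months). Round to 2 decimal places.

1.92

lx = nx/n0 = nx/250: 1, 0.62, 0.3, 0.132, 0.032, 0
lx·mx: 0, 0.806, 0.51, 0.462, 0.0928, 0 → R0 = 1.8708
x·lx·mx: 0, 0.806, 1.02, 1.386, 0.3712, 0 → Σ = 3.5832
T = 3.5832 / 1.8708 = 1.91533… → 1.92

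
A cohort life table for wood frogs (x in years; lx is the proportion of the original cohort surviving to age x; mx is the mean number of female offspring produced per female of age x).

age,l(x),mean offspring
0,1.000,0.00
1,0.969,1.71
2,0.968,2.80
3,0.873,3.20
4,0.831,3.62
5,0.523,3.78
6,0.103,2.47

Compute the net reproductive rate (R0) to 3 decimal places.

lx·mx by age: 0, 1.65699, 2.7104, 2.7936, 3.00822, 1.97694, 0.25441
R0 = Σ lx·mx = 12.40056 → 12.401

12.401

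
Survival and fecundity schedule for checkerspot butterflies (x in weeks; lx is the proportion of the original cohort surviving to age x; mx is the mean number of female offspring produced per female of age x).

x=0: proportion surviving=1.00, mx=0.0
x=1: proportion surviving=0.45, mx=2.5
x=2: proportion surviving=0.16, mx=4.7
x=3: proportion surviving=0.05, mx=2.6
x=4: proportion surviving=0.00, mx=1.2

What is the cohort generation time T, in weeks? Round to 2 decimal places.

lx·mx: 0, 1.125, 0.752, 0.13, 0 → R0 = 2.007
x·lx·mx: 0, 1.125, 1.504, 0.39, 0 → Σ = 3.019
T = 3.019 / 2.007 = 1.504235… → 1.50

1.50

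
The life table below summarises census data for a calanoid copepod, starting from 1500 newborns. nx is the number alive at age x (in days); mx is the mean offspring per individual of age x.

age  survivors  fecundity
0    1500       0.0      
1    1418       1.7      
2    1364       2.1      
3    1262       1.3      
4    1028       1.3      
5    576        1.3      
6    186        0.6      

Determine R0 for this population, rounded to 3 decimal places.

6.075

lx = nx/n0 = nx/1500: 1, 0.94533…, 0.90933…, 0.84133…, 0.68533…, 0.384, 0.124
lx·mx by age: 0, 1.607067…, 1.9096…, 1.093733…, 0.890933…, 0.4992, 0.0744
R0 = Σ lx·mx = 6.074933… → 6.075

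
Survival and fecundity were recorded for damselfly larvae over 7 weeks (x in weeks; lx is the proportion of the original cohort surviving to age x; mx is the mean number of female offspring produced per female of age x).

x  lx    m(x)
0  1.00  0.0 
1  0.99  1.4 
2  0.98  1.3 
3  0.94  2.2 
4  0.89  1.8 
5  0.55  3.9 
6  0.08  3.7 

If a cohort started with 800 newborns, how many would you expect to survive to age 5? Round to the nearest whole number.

Expected survivors = N0 · l_5 = 800 × 0.55 = 440 → 440

440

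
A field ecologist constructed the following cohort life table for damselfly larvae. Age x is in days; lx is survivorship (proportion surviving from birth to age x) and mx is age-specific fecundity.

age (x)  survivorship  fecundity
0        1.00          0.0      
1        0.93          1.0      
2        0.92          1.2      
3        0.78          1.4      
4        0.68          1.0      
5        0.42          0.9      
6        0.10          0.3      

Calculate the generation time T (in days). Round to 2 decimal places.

lx·mx: 0, 0.93, 1.104, 1.092, 0.68, 0.378, 0.03 → R0 = 4.214
x·lx·mx: 0, 0.93, 2.208, 3.276, 2.72, 1.89, 0.18 → Σ = 11.204
T = 11.204 / 4.214 = 2.658757… → 2.66

2.66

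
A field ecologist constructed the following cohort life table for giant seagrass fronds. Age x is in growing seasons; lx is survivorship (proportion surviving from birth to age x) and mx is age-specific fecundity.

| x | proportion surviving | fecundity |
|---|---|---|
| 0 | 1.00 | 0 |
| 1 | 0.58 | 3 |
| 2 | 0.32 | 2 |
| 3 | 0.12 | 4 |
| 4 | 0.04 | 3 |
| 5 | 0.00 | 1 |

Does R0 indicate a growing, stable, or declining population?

R0 = Σ lx·mx = 0 + 1.74 + 0.64 + 0.48 + 0.12 + 0 = 2.98
R0 > 1, so the population is growing.

growing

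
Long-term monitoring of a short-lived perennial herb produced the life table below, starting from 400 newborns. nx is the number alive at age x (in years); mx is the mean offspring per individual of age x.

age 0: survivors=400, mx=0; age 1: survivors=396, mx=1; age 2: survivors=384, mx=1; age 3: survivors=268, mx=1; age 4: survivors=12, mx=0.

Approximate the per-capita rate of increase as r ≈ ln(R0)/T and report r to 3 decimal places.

0.513

lx = nx/n0 = nx/400: 1, 0.99, 0.96, 0.67, 0.03
R0 = Σ lx·mx = 0 + 0.99 + 0.96 + 0.67 + 0 = 2.62
Σ x·lx·mx = 4.92; T = 4.92/2.62 = 1.87786…
r ≈ ln(R0)/T = ln(2.62)/1.87786… = 0.51291… → 0.513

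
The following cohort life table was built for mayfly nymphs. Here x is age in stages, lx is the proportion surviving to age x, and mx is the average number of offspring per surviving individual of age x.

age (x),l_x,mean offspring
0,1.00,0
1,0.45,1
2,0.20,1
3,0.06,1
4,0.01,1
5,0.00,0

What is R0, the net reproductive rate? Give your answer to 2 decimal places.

lx·mx by age: 0, 0.45, 0.2, 0.06, 0.01, 0
R0 = Σ lx·mx = 0.72 → 0.72

0.72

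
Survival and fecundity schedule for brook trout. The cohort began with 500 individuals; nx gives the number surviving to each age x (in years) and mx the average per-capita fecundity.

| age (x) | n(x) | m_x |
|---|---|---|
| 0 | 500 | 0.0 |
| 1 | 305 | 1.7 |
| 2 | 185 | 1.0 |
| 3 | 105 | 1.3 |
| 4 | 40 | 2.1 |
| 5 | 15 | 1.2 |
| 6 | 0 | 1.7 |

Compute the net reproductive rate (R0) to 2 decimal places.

lx = nx/n0 = nx/500: 1, 0.61, 0.37, 0.21, 0.08, 0.03, 0
lx·mx by age: 0, 1.037, 0.37, 0.273, 0.168, 0.036, 0
R0 = Σ lx·mx = 1.884 → 1.88

1.88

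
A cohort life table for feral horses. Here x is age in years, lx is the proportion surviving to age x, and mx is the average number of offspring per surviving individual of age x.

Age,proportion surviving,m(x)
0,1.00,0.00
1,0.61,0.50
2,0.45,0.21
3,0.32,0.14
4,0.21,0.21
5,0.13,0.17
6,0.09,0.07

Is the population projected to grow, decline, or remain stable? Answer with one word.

R0 = Σ lx·mx = 0 + 0.305 + 0.0945 + 0.0448 + 0.0441 + 0.0221 + 0.0063 = 0.5168
R0 < 1, so the population is declining.

declining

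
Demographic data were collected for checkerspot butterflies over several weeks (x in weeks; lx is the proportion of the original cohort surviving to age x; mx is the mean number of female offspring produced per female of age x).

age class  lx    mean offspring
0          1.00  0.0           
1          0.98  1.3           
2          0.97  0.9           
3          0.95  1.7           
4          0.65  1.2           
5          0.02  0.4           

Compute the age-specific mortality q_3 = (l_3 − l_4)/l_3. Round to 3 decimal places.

q_3 = (l_3 − l_4) / l_3 = (0.95 − 0.65) / 0.95
     = 0.3 / 0.95 = 0.315789… → 0.316

0.316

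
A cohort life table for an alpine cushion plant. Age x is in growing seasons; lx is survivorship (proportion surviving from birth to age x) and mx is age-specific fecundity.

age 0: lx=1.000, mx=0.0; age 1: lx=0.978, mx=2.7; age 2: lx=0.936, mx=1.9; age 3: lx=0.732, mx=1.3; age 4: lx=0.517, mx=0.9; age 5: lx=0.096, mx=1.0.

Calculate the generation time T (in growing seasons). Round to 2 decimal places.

1.92

lx·mx: 0, 2.6406, 1.7784, 0.9516, 0.4653, 0.096 → R0 = 5.9319
x·lx·mx: 0, 2.6406, 3.5568, 2.8548, 1.8612, 0.48 → Σ = 11.3934
T = 11.3934 / 5.9319 = 1.9207… → 1.92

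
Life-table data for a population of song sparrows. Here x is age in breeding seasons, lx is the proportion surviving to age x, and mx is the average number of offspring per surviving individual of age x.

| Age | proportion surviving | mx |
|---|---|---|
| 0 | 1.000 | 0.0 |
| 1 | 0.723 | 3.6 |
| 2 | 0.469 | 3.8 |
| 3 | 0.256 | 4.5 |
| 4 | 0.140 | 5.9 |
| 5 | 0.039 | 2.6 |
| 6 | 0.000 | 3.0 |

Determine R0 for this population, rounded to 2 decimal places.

lx·mx by age: 0, 2.6028, 1.7822, 1.152, 0.826, 0.1014, 0
R0 = Σ lx·mx = 6.4644 → 6.46

6.46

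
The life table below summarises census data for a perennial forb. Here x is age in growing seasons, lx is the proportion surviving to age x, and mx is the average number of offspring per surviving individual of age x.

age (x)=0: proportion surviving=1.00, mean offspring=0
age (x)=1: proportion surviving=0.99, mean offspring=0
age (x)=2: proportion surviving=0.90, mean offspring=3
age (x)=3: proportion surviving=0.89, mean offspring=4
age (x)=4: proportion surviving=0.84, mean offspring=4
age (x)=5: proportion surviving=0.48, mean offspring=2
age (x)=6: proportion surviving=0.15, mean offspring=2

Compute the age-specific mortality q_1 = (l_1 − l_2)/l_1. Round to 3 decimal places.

q_1 = (l_1 − l_2) / l_1 = (0.99 − 0.9) / 0.99
     = 0.09 / 0.99 = 0.090909… → 0.091

0.091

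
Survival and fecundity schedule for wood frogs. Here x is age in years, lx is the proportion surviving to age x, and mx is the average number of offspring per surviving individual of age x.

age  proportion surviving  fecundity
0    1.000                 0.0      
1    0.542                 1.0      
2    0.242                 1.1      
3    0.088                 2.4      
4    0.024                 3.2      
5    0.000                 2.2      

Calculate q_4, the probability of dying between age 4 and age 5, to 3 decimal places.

q_4 = (l_4 − l_5) / l_4 = (0.024 − 0) / 0.024
     = 0.024 / 0.024 = 1 → 1.000

1.000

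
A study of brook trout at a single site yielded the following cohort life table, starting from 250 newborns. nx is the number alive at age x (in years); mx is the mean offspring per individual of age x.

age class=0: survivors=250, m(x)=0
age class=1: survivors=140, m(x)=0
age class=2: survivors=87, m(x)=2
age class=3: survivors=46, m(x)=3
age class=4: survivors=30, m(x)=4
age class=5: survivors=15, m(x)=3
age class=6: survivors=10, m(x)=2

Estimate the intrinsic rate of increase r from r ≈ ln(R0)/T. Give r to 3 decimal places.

lx = nx/n0 = nx/250: 1, 0.56, 0.348, 0.184, 0.12, 0.06, 0.04
R0 = Σ lx·mx = 0 + 0 + 0.696 + 0.552 + 0.48 + 0.18 + 0.08 = 1.988
Σ x·lx·mx = 6.348; T = 6.348/1.988 = 3.19316…
r ≈ ln(R0)/T = ln(1.988)/3.19316… = 0.21519… → 0.215

0.215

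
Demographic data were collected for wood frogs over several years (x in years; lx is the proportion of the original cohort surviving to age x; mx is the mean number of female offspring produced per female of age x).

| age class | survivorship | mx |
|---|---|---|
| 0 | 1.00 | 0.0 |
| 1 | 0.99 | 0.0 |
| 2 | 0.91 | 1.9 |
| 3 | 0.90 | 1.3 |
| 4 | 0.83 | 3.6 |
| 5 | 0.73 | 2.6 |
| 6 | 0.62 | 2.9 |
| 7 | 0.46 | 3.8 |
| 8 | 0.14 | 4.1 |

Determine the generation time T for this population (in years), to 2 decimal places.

4.71

lx·mx: 0, 0, 1.729, 1.17, 2.988, 1.898, 1.798, 1.748, 0.574 → R0 = 11.905
x·lx·mx: 0, 0, 3.458, 3.51, 11.952, 9.49, 10.788, 12.236, 4.592 → Σ = 56.026
T = 56.026 / 11.905 = 4.70609… → 4.71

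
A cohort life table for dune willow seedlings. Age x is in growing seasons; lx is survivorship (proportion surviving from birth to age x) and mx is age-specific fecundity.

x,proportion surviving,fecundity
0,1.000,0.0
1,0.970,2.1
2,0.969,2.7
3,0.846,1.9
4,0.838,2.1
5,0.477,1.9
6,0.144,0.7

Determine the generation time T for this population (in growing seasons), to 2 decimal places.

2.69

lx·mx: 0, 2.037, 2.6163, 1.6074, 1.7598, 0.9063, 0.1008 → R0 = 9.0276
x·lx·mx: 0, 2.037, 5.2326, 4.8222, 7.0392, 4.5315, 0.6048 → Σ = 24.2673
T = 24.2673 / 9.0276 = 2.688123… → 2.69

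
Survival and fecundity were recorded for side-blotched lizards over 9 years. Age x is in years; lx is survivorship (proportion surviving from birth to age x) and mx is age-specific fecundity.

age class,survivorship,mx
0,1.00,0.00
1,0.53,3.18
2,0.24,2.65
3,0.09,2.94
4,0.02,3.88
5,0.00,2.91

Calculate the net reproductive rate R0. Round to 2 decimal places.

2.66

lx·mx by age: 0, 1.6854, 0.636, 0.2646, 0.0776, 0
R0 = Σ lx·mx = 2.6636 → 2.66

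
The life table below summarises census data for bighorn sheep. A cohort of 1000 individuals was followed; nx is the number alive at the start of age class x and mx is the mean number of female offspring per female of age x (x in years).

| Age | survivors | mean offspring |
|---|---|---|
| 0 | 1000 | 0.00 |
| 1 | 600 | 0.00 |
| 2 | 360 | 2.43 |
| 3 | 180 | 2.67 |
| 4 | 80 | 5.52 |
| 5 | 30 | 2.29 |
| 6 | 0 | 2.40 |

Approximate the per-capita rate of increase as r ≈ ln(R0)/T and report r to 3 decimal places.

0.219

lx = nx/n0 = nx/1000: 1, 0.6, 0.36, 0.18, 0.08, 0.03, 0
R0 = Σ lx·mx = 0 + 0 + 0.8748 + 0.4806 + 0.4416 + 0.0687 + 0 = 1.8657
Σ x·lx·mx = 5.3013; T = 5.3013/1.8657 = 2.84145…
r ≈ ln(R0)/T = ln(1.8657)/2.84145… = 0.21948… → 0.219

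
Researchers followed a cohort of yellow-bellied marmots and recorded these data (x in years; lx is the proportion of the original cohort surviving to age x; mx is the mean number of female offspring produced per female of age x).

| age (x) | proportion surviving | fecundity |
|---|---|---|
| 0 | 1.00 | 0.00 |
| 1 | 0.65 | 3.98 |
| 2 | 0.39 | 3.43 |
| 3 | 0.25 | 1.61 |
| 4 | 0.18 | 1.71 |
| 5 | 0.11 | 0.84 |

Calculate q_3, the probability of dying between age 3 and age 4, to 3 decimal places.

q_3 = (l_3 − l_4) / l_3 = (0.25 − 0.18) / 0.25
     = 0.07 / 0.25 = 0.28 → 0.280

0.280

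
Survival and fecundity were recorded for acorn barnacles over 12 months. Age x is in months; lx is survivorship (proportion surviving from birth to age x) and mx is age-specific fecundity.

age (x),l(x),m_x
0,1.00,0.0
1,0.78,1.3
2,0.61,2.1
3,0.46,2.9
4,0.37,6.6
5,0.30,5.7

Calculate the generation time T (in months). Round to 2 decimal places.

3.33

lx·mx: 0, 1.014, 1.281, 1.334, 2.442, 1.71 → R0 = 7.781
x·lx·mx: 0, 1.014, 2.562, 4.002, 9.768, 8.55 → Σ = 25.896
T = 25.896 / 7.781 = 3.328107… → 3.33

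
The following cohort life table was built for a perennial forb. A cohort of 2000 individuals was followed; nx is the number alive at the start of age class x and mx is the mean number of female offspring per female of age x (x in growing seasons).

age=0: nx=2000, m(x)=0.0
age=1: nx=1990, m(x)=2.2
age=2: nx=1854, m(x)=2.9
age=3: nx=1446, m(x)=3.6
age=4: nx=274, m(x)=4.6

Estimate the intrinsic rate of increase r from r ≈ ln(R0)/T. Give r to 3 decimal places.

0.949

lx = nx/n0 = nx/2000: 1, 0.995, 0.927, 0.723, 0.137
R0 = Σ lx·mx = 0 + 2.189 + 2.6883 + 2.6028 + 0.6302 = 8.1103
Σ x·lx·mx = 17.8948; T = 17.8948/8.1103 = 2.20643…
r ≈ ln(R0)/T = ln(8.1103)/2.20643… = 0.94865… → 0.949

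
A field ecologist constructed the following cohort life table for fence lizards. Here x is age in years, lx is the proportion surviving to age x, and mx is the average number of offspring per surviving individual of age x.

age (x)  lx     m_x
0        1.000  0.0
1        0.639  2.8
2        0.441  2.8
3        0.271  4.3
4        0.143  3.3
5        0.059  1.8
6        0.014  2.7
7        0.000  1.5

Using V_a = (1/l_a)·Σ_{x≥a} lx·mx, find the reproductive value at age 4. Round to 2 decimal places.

4.31

lx·mx for x ≥ 4: 0.4719, 0.1062, 0.0378, 0 → sum = 0.6159
V_4 = 0.6159 / l_4 = 0.6159 / 0.143 = 4.306993… → 4.31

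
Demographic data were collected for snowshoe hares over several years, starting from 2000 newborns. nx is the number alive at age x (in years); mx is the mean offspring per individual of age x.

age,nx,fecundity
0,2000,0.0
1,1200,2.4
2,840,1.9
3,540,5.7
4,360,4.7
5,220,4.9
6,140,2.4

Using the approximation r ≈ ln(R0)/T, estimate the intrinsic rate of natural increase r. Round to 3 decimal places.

0.605

lx = nx/n0 = nx/2000: 1, 0.6, 0.42, 0.27, 0.18, 0.11, 0.07
R0 = Σ lx·mx = 0 + 1.44 + 0.798 + 1.539 + 0.846 + 0.539 + 0.168 = 5.33
Σ x·lx·mx = 14.74; T = 14.74/5.33 = 2.76548…
r ≈ ln(R0)/T = ln(5.33)/2.76548… = 0.60509… → 0.605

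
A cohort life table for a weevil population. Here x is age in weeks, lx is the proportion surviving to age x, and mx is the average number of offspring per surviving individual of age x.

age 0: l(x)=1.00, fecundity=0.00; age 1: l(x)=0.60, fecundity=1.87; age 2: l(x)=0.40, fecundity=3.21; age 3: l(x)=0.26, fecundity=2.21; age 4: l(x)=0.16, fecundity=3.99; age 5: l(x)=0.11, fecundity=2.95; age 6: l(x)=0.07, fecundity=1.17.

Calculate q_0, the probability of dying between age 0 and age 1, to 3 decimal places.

q_0 = (l_0 − l_1) / l_0 = (1 − 0.6) / 1
     = 0.4 / 1 = 0.4 → 0.400

0.400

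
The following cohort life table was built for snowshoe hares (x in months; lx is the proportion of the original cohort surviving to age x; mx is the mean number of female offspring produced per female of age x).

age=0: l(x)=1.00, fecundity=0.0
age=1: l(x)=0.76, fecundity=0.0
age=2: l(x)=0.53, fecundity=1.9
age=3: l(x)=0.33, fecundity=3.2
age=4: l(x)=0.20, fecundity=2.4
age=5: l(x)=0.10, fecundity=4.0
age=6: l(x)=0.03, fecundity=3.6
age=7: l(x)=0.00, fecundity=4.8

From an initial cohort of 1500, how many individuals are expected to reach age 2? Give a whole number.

795

Expected survivors = N0 · l_2 = 1500 × 0.53 = 795 → 795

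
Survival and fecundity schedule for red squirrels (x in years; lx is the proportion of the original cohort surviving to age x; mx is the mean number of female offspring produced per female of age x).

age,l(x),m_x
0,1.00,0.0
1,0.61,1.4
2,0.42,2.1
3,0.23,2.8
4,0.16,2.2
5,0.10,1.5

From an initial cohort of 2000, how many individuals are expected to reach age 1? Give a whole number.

Expected survivors = N0 · l_1 = 2000 × 0.61 = 1220 → 1220

1220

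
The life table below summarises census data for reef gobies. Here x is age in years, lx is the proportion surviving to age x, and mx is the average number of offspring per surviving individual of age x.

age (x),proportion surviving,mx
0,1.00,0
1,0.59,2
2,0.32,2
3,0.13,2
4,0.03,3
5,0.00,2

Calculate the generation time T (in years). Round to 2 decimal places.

1.66

lx·mx: 0, 1.18, 0.64, 0.26, 0.09, 0 → R0 = 2.17
x·lx·mx: 0, 1.18, 1.28, 0.78, 0.36, 0 → Σ = 3.6
T = 3.6 / 2.17 = 1.658986… → 1.66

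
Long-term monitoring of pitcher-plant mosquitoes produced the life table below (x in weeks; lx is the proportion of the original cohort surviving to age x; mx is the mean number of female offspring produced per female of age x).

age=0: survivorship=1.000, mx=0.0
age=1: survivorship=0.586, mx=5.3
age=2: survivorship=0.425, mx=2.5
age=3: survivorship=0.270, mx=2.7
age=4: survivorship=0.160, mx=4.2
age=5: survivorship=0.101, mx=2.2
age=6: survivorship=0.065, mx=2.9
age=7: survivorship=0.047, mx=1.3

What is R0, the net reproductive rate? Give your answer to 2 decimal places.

6.04

lx·mx by age: 0, 3.1058, 1.0625, 0.729, 0.672, 0.2222, 0.1885, 0.0611
R0 = Σ lx·mx = 6.0411 → 6.04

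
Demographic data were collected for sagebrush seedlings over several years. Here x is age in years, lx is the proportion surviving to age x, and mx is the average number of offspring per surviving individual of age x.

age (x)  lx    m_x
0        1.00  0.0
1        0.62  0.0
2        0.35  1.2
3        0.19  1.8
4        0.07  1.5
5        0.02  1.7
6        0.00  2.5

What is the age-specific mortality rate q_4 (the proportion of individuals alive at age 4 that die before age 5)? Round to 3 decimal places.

0.714

q_4 = (l_4 − l_5) / l_4 = (0.07 − 0.02) / 0.07
     = 0.05 / 0.07 = 0.714286… → 0.714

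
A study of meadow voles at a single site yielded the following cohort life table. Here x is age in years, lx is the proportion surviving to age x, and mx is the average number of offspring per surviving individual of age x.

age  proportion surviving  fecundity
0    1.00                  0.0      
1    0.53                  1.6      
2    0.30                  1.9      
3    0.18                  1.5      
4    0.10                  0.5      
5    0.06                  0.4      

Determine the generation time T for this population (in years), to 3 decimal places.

lx·mx: 0, 0.848, 0.57, 0.27, 0.05, 0.024 → R0 = 1.762
x·lx·mx: 0, 0.848, 1.14, 0.81, 0.2, 0.12 → Σ = 3.118
T = 3.118 / 1.762 = 1.76958… → 1.770

1.770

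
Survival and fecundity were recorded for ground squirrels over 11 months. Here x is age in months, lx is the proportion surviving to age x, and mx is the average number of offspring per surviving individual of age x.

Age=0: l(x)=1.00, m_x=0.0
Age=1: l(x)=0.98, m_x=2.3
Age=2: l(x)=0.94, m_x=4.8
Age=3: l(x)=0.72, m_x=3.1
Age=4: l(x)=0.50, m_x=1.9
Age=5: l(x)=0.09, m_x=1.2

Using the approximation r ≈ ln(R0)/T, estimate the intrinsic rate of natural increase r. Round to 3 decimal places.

R0 = Σ lx·mx = 0 + 2.254 + 4.512 + 2.232 + 0.95 + 0.108 = 10.056
Σ x·lx·mx = 22.314; T = 22.314/10.056 = 2.21897…
r ≈ ln(R0)/T = ln(10.056)/2.21897… = 1.0402… → 1.040

1.040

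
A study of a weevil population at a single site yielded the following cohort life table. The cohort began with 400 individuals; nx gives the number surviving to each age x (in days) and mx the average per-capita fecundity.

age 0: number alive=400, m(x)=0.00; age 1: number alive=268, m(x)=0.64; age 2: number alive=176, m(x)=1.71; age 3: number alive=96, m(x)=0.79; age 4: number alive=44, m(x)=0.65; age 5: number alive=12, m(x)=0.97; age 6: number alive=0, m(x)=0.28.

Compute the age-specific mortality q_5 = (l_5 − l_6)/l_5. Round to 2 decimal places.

1.00

lx = nx/n0 = nx/400: 1, 0.67, 0.44, 0.24, 0.11, 0.03, 0
q_5 = (l_5 − l_6) / l_5 = (0.03 − 0) / 0.03
     = 0.03 / 0.03 = 1 → 1.00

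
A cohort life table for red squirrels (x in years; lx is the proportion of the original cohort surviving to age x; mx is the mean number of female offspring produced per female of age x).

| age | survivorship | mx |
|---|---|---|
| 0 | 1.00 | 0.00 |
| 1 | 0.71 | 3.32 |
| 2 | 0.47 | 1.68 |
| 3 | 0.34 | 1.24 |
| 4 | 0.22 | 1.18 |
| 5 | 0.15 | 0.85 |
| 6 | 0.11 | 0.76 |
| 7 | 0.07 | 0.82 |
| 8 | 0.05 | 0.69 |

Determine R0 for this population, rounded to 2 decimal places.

lx·mx by age: 0, 2.3572, 0.7896, 0.4216, 0.2596, 0.1275, 0.0836, 0.0574, 0.0345
R0 = Σ lx·mx = 4.131 → 4.13

4.13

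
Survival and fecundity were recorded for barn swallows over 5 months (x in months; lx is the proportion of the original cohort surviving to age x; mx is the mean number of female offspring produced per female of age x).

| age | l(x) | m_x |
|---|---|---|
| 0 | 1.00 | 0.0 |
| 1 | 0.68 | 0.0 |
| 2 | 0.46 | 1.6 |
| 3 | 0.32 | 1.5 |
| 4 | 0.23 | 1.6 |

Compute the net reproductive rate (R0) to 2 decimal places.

1.58

lx·mx by age: 0, 0, 0.736, 0.48, 0.368
R0 = Σ lx·mx = 1.584 → 1.58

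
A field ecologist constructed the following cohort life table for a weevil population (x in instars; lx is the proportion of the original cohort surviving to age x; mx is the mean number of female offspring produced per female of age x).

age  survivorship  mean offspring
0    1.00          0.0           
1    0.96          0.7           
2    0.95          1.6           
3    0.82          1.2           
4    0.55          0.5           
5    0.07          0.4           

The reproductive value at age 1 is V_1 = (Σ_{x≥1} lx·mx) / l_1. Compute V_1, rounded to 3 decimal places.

lx·mx for x ≥ 1: 0.672, 1.52, 0.984, 0.275, 0.028 → sum = 3.479
V_1 = 3.479 / l_1 = 3.479 / 0.96 = 3.623958… → 3.624

3.624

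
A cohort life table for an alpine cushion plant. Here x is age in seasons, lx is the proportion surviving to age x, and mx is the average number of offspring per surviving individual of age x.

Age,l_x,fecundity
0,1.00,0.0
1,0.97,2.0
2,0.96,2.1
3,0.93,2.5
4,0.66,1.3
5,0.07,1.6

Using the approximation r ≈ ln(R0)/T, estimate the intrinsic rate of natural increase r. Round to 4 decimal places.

R0 = Σ lx·mx = 0 + 1.94 + 2.016 + 2.325 + 0.858 + 0.112 = 7.251
Σ x·lx·mx = 16.939; T = 16.939/7.251 = 2.33609…
r ≈ ln(R0)/T = ln(7.251)/2.33609… = 0.848057… → 0.8481

0.8481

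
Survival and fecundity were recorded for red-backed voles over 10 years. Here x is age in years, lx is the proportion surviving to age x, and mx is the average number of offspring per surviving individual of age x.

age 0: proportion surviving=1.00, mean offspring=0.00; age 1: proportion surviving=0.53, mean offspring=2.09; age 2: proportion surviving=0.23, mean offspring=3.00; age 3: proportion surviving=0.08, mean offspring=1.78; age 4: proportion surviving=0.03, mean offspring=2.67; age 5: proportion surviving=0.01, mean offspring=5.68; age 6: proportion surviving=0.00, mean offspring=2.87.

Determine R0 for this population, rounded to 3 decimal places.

2.077

lx·mx by age: 0, 1.1077, 0.69, 0.1424, 0.0801, 0.0568, 0
R0 = Σ lx·mx = 2.077 → 2.077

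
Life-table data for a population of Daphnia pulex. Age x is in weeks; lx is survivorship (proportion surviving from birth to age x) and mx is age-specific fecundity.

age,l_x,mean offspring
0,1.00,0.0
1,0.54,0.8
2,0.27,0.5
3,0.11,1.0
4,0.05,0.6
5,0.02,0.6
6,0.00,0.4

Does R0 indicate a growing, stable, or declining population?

R0 = Σ lx·mx = 0 + 0.432 + 0.135 + 0.11 + 0.03 + 0.012 + 0 = 0.719
R0 < 1, so the population is declining.

declining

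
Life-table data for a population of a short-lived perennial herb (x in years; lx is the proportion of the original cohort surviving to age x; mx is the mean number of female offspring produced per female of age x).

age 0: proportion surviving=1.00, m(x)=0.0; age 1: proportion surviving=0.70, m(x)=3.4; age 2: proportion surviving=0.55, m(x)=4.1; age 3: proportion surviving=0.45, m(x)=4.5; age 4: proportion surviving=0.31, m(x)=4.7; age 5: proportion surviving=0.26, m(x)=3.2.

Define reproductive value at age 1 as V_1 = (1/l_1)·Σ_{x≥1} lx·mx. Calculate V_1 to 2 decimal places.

12.78

lx·mx for x ≥ 1: 2.38, 2.255, 2.025, 1.457, 0.832 → sum = 8.949
V_1 = 8.949 / l_1 = 8.949 / 0.7 = 12.784286… → 12.78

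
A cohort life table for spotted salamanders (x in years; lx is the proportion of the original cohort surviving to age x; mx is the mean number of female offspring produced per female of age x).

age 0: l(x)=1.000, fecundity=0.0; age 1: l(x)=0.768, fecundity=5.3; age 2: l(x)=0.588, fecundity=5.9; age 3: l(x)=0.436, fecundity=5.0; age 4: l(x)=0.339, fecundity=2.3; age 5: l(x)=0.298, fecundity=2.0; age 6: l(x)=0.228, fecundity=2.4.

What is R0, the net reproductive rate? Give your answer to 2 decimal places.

lx·mx by age: 0, 4.0704, 3.4692, 2.18, 0.7797, 0.596, 0.5472
R0 = Σ lx·mx = 11.6425 → 11.64

11.64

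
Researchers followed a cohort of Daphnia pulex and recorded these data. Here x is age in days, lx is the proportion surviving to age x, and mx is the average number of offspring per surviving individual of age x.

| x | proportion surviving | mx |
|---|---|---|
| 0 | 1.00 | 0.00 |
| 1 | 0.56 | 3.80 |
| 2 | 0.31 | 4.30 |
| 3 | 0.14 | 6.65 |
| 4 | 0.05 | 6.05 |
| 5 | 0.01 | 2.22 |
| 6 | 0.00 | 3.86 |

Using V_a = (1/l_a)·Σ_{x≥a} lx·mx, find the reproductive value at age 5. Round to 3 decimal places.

2.220

lx·mx for x ≥ 5: 0.0222, 0 → sum = 0.0222
V_5 = 0.0222 / l_5 = 0.0222 / 0.01 = 2.22 → 2.220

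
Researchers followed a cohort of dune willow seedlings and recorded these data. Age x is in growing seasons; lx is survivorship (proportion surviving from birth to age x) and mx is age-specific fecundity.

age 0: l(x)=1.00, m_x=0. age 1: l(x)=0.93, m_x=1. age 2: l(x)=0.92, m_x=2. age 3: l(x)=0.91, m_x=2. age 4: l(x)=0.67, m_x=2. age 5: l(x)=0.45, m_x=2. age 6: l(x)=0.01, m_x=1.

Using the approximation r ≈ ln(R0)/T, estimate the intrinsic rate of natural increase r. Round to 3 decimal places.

0.658

R0 = Σ lx·mx = 0 + 0.93 + 1.84 + 1.82 + 1.34 + 0.9 + 0.01 = 6.84
Σ x·lx·mx = 19.99; T = 19.99/6.84 = 2.92251…
r ≈ ln(R0)/T = ln(6.84)/2.92251… = 0.65792… → 0.658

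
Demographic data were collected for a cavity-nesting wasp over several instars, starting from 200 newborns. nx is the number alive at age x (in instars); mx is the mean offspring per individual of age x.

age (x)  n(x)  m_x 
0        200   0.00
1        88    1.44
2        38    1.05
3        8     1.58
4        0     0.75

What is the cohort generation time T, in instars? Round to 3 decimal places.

1.364

lx = nx/n0 = nx/200: 1, 0.44, 0.19, 0.04, 0
lx·mx: 0, 0.6336, 0.1995, 0.0632, 0 → R0 = 0.8963
x·lx·mx: 0, 0.6336, 0.399, 0.1896, 0 → Σ = 1.2222
T = 1.2222 / 0.8963 = 1.363606… → 1.364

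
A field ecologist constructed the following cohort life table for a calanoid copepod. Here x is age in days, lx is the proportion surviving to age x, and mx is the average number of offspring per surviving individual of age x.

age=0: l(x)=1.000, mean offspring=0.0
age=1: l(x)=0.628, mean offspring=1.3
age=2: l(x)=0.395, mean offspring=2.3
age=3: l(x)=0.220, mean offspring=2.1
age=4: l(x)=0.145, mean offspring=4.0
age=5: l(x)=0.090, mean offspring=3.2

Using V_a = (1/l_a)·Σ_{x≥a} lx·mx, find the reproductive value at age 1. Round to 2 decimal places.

lx·mx for x ≥ 1: 0.8164, 0.9085, 0.462, 0.58, 0.288 → sum = 3.0549
V_1 = 3.0549 / l_1 = 3.0549 / 0.628 = 4.86449… → 4.86

4.86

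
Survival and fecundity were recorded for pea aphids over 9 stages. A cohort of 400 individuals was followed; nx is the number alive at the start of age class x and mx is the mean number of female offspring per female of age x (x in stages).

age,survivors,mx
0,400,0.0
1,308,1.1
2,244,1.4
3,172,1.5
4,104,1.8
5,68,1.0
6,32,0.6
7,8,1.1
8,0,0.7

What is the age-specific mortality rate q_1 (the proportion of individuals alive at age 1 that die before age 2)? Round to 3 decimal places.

0.208

lx = nx/n0 = nx/400: 1, 0.77, 0.61, 0.43, 0.26, 0.17, 0.08, 0.02, 0
q_1 = (l_1 − l_2) / l_1 = (0.77 − 0.61) / 0.77
     = 0.16 / 0.77 = 0.207792… → 0.208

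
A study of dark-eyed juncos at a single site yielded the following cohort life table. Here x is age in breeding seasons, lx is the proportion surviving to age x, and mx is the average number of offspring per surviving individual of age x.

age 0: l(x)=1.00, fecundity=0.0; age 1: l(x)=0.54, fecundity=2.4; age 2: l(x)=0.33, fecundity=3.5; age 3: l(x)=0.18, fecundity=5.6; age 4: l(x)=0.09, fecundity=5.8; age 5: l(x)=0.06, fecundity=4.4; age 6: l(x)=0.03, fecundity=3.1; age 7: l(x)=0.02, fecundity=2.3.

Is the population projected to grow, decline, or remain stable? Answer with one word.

R0 = Σ lx·mx = 0 + 1.296 + 1.155 + 1.008 + 0.522 + 0.264 + 0.093 + 0.046 = 4.384
R0 > 1, so the population is growing.

growing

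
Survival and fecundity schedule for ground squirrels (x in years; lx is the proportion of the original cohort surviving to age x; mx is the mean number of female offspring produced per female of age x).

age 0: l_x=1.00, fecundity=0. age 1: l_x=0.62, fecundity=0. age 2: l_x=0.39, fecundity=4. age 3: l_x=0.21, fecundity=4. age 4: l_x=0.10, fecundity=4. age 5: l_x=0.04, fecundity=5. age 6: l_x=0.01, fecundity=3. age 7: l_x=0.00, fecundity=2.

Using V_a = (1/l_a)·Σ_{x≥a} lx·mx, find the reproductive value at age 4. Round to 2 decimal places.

lx·mx for x ≥ 4: 0.4, 0.2, 0.03, 0 → sum = 0.63
V_4 = 0.63 / l_4 = 0.63 / 0.1 = 6.3 → 6.30

6.30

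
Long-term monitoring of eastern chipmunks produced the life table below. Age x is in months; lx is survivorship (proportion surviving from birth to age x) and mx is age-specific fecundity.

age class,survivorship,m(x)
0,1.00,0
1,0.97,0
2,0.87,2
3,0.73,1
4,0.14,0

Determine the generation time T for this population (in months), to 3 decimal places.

2.296

lx·mx: 0, 0, 1.74, 0.73, 0 → R0 = 2.47
x·lx·mx: 0, 0, 3.48, 2.19, 0 → Σ = 5.67
T = 5.67 / 2.47 = 2.295547… → 2.296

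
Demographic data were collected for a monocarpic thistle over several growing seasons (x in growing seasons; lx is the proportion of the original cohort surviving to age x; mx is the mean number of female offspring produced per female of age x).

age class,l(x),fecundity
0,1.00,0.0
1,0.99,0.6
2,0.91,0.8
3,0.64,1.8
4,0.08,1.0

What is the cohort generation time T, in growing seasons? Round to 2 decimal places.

lx·mx: 0, 0.594, 0.728, 1.152, 0.08 → R0 = 2.554
x·lx·mx: 0, 0.594, 1.456, 3.456, 0.32 → Σ = 5.826
T = 5.826 / 2.554 = 2.281128… → 2.28

2.28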